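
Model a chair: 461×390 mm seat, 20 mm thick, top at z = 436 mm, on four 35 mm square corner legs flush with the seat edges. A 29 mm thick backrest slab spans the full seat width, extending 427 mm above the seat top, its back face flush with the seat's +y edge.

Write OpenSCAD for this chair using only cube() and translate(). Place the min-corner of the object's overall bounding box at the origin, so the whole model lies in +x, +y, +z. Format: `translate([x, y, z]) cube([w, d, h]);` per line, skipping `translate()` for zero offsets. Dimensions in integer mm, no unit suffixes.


translate([0, 0, 416]) cube([461, 390, 20]);
cube([35, 35, 416]);
translate([426, 0, 0]) cube([35, 35, 416]);
translate([0, 355, 0]) cube([35, 35, 416]);
translate([426, 355, 0]) cube([35, 35, 416]);
translate([0, 361, 436]) cube([461, 29, 427]);


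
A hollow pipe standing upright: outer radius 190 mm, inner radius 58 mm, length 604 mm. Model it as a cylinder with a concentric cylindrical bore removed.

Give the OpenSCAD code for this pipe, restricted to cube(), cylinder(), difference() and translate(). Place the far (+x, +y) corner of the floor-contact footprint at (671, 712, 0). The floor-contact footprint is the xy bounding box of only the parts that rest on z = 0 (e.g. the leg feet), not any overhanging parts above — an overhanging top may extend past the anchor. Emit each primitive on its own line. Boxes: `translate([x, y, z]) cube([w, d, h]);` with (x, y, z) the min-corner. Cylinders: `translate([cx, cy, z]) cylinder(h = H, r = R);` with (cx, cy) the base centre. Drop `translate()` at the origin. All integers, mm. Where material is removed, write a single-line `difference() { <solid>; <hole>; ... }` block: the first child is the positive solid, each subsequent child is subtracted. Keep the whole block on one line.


difference() { translate([481, 522, 0]) cylinder(h = 604, r = 190); translate([481, 522, 0]) cylinder(h = 604, r = 58); }


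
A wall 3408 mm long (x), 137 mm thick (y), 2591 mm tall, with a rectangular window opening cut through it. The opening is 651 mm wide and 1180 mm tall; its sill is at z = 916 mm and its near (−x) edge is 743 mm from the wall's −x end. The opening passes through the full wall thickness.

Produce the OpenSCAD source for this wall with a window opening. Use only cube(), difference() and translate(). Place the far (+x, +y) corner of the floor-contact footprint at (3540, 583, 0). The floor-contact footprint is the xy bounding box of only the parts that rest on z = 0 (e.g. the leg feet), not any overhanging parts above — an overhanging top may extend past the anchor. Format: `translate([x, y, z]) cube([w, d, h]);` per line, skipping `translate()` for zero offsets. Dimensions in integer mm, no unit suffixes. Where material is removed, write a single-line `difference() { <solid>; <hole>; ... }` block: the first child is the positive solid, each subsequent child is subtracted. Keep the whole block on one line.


difference() { translate([132, 446, 0]) cube([3408, 137, 2591]); translate([875, 446, 916]) cube([651, 137, 1180]); }


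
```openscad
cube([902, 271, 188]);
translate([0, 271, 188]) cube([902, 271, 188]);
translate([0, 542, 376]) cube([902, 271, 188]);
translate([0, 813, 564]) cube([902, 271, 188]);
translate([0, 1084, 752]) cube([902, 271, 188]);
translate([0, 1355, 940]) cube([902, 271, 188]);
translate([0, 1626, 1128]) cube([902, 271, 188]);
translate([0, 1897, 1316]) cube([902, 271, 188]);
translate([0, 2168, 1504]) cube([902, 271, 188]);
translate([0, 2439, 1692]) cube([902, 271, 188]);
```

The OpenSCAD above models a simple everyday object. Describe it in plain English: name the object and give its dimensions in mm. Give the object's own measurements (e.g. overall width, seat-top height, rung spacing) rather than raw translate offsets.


A straight staircase of 10 solid steps. Each step is 902 mm wide (x), 271 mm deep (y, the going) and 188 mm tall (the rise). The first step rests on the floor; each subsequent step sits one going further in +y and one rise higher in +z, directly behind and above the previous step with no overlap.


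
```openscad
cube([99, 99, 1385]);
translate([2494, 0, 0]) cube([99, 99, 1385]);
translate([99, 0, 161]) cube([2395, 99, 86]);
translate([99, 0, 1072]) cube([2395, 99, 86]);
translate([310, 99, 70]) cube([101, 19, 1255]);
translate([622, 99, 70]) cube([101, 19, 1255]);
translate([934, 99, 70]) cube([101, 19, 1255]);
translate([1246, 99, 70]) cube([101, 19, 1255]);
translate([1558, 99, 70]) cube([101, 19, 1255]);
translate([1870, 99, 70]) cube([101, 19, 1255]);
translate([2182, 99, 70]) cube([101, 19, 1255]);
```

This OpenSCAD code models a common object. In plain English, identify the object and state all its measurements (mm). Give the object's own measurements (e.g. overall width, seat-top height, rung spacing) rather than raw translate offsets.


A fence section. Two 99×99 mm posts, 1385 mm tall, stand on the floor with a clear span of 2395 mm between their inner faces. Two horizontal rails of 99×86 mm section span the gap between the posts with their undersides at z = 161 mm and z = 1072 mm, flush with the posts' −y face. 7 pickets, each 101 mm wide, 19 mm thick and 1255 mm tall, are fixed to the +y face of the rails with their bottoms at z = 70 mm, spaced across the span with a 211 mm gap after the −x post and between neighbouring pickets and before the +x post.


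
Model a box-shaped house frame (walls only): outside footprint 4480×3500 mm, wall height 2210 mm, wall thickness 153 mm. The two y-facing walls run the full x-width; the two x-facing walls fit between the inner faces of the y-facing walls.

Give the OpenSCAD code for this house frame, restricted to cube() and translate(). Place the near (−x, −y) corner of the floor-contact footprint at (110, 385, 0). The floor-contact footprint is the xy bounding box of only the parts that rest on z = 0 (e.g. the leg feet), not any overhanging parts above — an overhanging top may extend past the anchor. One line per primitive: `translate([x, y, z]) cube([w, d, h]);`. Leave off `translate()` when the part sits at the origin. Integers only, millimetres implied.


translate([110, 385, 0]) cube([4480, 153, 2210]);
translate([110, 3732, 0]) cube([4480, 153, 2210]);
translate([110, 538, 0]) cube([153, 3194, 2210]);
translate([4437, 538, 0]) cube([153, 3194, 2210]);


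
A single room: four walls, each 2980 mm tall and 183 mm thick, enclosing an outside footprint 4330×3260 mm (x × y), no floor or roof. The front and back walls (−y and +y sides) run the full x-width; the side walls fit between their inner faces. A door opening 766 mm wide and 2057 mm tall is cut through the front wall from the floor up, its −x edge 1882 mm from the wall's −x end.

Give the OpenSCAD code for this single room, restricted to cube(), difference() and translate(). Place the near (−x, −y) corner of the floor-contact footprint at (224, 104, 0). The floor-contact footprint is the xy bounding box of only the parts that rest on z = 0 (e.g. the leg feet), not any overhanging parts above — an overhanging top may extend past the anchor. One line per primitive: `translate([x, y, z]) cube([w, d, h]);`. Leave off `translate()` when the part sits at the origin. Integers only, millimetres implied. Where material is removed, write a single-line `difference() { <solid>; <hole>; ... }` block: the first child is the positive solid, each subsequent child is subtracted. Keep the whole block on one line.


difference() { translate([224, 104, 0]) cube([4330, 183, 2980]); translate([2106, 104, 0]) cube([766, 183, 2057]); }
translate([224, 3181, 0]) cube([4330, 183, 2980]);
translate([224, 287, 0]) cube([183, 2894, 2980]);
translate([4371, 287, 0]) cube([183, 2894, 2980]);


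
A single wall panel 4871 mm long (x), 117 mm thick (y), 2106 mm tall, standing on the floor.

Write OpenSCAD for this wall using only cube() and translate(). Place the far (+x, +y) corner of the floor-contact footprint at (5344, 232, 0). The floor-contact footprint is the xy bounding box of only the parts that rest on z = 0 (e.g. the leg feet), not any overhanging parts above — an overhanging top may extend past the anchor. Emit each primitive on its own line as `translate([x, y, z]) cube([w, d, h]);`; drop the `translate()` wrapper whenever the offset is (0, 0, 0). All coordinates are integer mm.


translate([473, 115, 0]) cube([4871, 117, 2106]);


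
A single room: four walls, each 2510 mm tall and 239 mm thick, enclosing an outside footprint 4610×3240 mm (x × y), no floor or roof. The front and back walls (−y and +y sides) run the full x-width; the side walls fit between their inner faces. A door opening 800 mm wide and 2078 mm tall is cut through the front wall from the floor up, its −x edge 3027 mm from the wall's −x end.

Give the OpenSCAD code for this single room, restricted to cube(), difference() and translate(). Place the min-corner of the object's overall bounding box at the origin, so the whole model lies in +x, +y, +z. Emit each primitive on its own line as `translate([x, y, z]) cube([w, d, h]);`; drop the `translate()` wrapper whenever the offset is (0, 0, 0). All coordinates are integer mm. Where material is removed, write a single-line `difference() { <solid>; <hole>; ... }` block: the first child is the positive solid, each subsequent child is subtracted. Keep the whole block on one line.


difference() { cube([4610, 239, 2510]); translate([3027, 0, 0]) cube([800, 239, 2078]); }
translate([0, 3001, 0]) cube([4610, 239, 2510]);
translate([0, 239, 0]) cube([239, 2762, 2510]);
translate([4371, 239, 0]) cube([239, 2762, 2510]);


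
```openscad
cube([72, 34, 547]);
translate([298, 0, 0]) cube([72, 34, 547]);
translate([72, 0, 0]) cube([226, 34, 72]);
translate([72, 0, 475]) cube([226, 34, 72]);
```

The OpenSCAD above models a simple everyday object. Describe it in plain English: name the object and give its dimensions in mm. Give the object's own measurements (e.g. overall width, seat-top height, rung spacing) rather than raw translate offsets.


A rectangular picture frame lying in the x–z plane (depth along y). The opening is 226 mm wide (x) by 403 mm tall (z), surrounded by a border 72 mm wide on all four sides. The frame is 34 mm deep and is made of two full-height vertical stiles with two horizontal rails fitted between them.


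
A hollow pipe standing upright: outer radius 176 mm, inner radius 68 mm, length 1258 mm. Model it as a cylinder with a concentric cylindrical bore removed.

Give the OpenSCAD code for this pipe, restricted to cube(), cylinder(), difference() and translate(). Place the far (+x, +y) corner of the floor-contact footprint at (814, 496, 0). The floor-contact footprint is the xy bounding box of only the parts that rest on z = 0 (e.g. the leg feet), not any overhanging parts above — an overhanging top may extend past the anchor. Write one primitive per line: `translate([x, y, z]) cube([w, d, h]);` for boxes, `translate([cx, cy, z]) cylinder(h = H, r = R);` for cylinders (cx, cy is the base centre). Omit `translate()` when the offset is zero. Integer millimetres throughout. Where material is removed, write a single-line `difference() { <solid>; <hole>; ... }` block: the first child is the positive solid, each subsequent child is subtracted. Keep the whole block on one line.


difference() { translate([638, 320, 0]) cylinder(h = 1258, r = 176); translate([638, 320, 0]) cylinder(h = 1258, r = 68); }


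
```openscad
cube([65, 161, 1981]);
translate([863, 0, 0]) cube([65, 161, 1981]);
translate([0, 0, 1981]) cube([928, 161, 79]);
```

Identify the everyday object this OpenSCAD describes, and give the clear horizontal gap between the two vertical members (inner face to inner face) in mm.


A door frame. The clear opening width is 798 mm.

Two 1981 mm tall posts with a header on top — a door frame. The left jamb is 65 mm wide at x = 0; the right jamb starts at x = 863. The clear opening is 863 − 65 = 798 mm.


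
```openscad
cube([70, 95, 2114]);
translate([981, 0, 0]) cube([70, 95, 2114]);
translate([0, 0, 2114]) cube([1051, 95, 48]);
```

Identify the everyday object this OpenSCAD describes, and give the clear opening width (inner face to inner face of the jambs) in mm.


A door frame. The clear opening width is 911 mm.

Two 2114 mm tall posts with a header on top — a door frame. The left jamb is 70 mm wide at x = 0; the right jamb starts at x = 981. The clear opening is 981 − 70 = 911 mm.


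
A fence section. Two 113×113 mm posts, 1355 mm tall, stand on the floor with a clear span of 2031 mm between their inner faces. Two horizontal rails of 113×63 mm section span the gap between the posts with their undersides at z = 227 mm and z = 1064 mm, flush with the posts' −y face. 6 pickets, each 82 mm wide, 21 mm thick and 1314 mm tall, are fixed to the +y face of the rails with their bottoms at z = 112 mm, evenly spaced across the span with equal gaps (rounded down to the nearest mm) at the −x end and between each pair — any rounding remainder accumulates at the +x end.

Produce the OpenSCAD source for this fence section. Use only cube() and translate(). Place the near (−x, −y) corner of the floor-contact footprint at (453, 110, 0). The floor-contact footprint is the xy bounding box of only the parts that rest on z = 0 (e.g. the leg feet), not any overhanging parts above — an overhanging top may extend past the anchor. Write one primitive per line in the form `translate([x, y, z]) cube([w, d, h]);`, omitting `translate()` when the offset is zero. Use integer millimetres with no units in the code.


translate([453, 110, 0]) cube([113, 113, 1355]);
translate([2597, 110, 0]) cube([113, 113, 1355]);
translate([566, 110, 227]) cube([2031, 113, 63]);
translate([566, 110, 1064]) cube([2031, 113, 63]);
translate([785, 223, 112]) cube([82, 21, 1314]);
translate([1086, 223, 112]) cube([82, 21, 1314]);
translate([1387, 223, 112]) cube([82, 21, 1314]);
translate([1688, 223, 112]) cube([82, 21, 1314]);
translate([1989, 223, 112]) cube([82, 21, 1314]);
translate([2290, 223, 112]) cube([82, 21, 1314]);


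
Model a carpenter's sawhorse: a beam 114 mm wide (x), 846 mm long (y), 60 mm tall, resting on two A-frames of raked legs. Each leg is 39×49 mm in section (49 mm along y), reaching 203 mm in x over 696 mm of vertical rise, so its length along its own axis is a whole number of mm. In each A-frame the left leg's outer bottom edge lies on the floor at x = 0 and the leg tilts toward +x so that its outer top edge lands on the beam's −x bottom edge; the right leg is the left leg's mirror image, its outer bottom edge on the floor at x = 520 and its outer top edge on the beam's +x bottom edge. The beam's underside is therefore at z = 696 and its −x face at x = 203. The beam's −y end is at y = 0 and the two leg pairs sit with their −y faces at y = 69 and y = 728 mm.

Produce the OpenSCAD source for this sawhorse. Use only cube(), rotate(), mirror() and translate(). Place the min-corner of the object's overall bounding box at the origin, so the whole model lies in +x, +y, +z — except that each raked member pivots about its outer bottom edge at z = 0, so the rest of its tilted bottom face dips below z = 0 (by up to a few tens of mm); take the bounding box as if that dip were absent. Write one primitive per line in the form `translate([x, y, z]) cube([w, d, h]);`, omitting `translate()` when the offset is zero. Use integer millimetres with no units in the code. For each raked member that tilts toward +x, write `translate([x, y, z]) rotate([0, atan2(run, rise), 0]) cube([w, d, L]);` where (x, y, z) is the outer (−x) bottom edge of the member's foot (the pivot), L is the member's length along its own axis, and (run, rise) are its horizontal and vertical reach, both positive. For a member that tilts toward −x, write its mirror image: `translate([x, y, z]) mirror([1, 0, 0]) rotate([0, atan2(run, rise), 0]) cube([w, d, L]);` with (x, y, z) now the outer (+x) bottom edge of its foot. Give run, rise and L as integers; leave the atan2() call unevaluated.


// leg length = √(203² + 696²) = 725
// right-leg outer foot x = 2·203 + 114 = 520
// beam min-corner = (203, 0, 696)
translate([203, 0, 696]) cube([114, 846, 60]);
translate([0, 69, 0]) rotate([0, atan2(203, 696), 0]) cube([39, 49, 725]);
translate([520, 69, 0]) mirror([1, 0, 0]) rotate([0, atan2(203, 696), 0]) cube([39, 49, 725]);
translate([0, 728, 0]) rotate([0, atan2(203, 696), 0]) cube([39, 49, 725]);
translate([520, 728, 0]) mirror([1, 0, 0]) rotate([0, atan2(203, 696), 0]) cube([39, 49, 725]);


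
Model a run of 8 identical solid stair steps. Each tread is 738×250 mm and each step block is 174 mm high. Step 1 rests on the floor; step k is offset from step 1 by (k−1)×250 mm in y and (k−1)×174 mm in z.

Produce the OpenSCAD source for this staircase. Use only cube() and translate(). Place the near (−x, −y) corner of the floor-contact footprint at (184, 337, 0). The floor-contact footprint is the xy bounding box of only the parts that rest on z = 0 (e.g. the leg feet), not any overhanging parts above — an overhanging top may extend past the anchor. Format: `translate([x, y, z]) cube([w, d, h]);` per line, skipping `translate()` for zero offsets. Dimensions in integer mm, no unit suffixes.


translate([184, 337, 0]) cube([738, 250, 174]);
translate([184, 587, 174]) cube([738, 250, 174]);
translate([184, 837, 348]) cube([738, 250, 174]);
translate([184, 1087, 522]) cube([738, 250, 174]);
translate([184, 1337, 696]) cube([738, 250, 174]);
translate([184, 1587, 870]) cube([738, 250, 174]);
translate([184, 1837, 1044]) cube([738, 250, 174]);
translate([184, 2087, 1218]) cube([738, 250, 174]);


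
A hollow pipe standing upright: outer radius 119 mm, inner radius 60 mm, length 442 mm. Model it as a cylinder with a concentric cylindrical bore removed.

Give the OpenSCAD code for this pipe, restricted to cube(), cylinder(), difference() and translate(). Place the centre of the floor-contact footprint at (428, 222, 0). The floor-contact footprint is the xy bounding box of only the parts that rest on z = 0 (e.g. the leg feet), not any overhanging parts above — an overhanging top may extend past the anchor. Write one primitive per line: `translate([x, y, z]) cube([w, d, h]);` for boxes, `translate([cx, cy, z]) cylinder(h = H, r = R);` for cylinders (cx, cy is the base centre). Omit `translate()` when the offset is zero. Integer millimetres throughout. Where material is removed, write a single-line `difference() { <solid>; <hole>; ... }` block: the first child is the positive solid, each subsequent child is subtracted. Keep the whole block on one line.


difference() { translate([428, 222, 0]) cylinder(h = 442, r = 119); translate([428, 222, 0]) cylinder(h = 442, r = 60); }


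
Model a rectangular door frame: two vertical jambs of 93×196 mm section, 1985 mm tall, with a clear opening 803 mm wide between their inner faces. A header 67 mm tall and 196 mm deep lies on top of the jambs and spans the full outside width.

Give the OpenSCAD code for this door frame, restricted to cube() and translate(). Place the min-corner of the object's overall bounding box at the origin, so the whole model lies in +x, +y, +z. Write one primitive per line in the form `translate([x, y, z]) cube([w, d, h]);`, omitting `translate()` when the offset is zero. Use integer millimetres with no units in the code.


cube([93, 196, 1985]);
translate([896, 0, 0]) cube([93, 196, 1985]);
translate([0, 0, 1985]) cube([989, 196, 67]);


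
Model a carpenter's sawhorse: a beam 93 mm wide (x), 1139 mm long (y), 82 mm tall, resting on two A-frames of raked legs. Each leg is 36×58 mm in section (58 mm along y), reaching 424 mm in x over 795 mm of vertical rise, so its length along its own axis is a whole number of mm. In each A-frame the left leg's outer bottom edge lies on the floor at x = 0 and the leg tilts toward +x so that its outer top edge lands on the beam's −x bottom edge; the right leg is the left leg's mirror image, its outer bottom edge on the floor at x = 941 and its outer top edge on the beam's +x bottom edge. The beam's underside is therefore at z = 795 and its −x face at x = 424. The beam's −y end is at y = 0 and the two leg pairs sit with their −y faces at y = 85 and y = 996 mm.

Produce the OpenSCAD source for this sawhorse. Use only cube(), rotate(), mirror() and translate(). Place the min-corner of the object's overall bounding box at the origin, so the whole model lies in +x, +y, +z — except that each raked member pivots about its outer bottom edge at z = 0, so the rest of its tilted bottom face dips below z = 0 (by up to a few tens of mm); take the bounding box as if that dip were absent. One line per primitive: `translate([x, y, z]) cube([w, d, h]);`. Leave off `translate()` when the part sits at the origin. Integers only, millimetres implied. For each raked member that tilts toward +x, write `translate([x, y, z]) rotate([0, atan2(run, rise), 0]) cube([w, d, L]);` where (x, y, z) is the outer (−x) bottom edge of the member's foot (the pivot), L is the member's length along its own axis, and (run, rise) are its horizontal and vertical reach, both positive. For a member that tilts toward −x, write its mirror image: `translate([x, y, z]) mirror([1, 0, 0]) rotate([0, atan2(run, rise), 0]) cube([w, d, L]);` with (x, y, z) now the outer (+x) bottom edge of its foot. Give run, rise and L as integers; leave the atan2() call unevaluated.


translate([424, 0, 795]) cube([93, 1139, 82]);
translate([0, 85, 0]) rotate([0, atan2(424, 795), 0]) cube([36, 58, 901]);
translate([941, 85, 0]) mirror([1, 0, 0]) rotate([0, atan2(424, 795), 0]) cube([36, 58, 901]);
translate([0, 996, 0]) rotate([0, atan2(424, 795), 0]) cube([36, 58, 901]);
translate([941, 996, 0]) mirror([1, 0, 0]) rotate([0, atan2(424, 795), 0]) cube([36, 58, 901]);


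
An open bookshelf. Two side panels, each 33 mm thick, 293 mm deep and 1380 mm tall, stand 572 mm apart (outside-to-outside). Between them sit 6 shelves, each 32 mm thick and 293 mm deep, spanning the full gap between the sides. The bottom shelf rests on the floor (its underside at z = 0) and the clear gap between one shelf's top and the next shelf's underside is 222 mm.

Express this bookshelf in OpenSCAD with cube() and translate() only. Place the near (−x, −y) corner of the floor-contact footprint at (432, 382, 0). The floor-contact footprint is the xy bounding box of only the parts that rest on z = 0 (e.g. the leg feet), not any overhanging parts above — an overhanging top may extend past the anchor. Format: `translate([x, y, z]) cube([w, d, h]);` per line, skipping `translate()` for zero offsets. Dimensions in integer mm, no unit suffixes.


translate([432, 382, 0]) cube([33, 293, 1380]);
translate([971, 382, 0]) cube([33, 293, 1380]);
translate([465, 382, 0]) cube([506, 293, 32]);
translate([465, 382, 254]) cube([506, 293, 32]);
translate([465, 382, 508]) cube([506, 293, 32]);
translate([465, 382, 762]) cube([506, 293, 32]);
translate([465, 382, 1016]) cube([506, 293, 32]);
translate([465, 382, 1270]) cube([506, 293, 32]);


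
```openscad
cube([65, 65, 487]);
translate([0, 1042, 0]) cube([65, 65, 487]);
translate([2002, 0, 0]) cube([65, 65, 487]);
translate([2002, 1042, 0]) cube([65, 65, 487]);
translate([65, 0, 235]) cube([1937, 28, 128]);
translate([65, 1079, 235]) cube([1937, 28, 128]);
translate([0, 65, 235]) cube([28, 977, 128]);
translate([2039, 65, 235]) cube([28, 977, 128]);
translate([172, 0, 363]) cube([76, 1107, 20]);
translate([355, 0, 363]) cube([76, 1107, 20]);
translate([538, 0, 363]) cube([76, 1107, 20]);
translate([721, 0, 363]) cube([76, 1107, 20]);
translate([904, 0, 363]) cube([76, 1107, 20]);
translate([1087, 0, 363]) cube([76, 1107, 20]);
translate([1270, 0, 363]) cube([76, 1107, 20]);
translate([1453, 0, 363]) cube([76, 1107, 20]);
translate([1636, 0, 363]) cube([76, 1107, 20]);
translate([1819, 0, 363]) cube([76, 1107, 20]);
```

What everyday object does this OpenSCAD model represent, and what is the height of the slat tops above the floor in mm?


A bed frame. The slat-top height is 383 mm.

Four posts, four rails, and a row of slats — a bed frame. Slats sit on the rails at z = 235 + 128 = 363; with slat thickness 20, the top is 383 mm.


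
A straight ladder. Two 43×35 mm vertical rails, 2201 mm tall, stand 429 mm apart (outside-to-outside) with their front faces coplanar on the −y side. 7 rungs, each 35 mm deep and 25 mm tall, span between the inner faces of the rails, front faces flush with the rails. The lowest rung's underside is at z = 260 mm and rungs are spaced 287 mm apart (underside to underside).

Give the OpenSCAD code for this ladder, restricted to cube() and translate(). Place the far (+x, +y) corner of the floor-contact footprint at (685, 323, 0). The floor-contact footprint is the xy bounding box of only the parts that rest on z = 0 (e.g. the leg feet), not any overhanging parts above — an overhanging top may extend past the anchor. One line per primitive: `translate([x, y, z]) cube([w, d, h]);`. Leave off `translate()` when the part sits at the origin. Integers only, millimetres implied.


translate([256, 288, 0]) cube([43, 35, 2201]);
translate([642, 288, 0]) cube([43, 35, 2201]);
translate([299, 288, 260]) cube([343, 35, 25]);
translate([299, 288, 547]) cube([343, 35, 25]);
translate([299, 288, 834]) cube([343, 35, 25]);
translate([299, 288, 1121]) cube([343, 35, 25]);
translate([299, 288, 1408]) cube([343, 35, 25]);
translate([299, 288, 1695]) cube([343, 35, 25]);
translate([299, 288, 1982]) cube([343, 35, 25]);


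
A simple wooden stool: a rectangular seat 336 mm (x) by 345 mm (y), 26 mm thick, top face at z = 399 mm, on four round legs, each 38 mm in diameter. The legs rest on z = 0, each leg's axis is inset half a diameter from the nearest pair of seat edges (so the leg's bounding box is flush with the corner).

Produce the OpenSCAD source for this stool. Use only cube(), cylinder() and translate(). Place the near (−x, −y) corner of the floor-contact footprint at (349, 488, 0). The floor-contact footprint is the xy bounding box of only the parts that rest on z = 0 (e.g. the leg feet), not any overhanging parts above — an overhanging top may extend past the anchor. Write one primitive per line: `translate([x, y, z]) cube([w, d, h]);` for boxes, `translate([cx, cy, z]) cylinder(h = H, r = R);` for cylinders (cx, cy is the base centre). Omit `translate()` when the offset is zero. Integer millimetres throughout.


translate([349, 488, 373]) cube([336, 345, 26]);
translate([368, 507, 0]) cylinder(h = 373, r = 19);
translate([666, 507, 0]) cylinder(h = 373, r = 19);
translate([368, 814, 0]) cylinder(h = 373, r = 19);
translate([666, 814, 0]) cylinder(h = 373, r = 19);


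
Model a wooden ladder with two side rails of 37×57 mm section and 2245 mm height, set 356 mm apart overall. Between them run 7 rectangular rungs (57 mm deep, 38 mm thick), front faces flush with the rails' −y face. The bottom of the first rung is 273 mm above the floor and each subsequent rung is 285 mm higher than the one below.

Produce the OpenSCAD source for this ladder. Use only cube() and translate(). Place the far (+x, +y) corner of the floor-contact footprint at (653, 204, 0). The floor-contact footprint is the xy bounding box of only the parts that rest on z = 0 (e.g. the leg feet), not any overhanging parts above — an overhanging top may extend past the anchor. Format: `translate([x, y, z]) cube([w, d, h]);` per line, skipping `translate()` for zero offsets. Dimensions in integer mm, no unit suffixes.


translate([297, 147, 0]) cube([37, 57, 2245]);
translate([616, 147, 0]) cube([37, 57, 2245]);
translate([334, 147, 273]) cube([282, 57, 38]);
translate([334, 147, 558]) cube([282, 57, 38]);
translate([334, 147, 843]) cube([282, 57, 38]);
translate([334, 147, 1128]) cube([282, 57, 38]);
translate([334, 147, 1413]) cube([282, 57, 38]);
translate([334, 147, 1698]) cube([282, 57, 38]);
translate([334, 147, 1983]) cube([282, 57, 38]);


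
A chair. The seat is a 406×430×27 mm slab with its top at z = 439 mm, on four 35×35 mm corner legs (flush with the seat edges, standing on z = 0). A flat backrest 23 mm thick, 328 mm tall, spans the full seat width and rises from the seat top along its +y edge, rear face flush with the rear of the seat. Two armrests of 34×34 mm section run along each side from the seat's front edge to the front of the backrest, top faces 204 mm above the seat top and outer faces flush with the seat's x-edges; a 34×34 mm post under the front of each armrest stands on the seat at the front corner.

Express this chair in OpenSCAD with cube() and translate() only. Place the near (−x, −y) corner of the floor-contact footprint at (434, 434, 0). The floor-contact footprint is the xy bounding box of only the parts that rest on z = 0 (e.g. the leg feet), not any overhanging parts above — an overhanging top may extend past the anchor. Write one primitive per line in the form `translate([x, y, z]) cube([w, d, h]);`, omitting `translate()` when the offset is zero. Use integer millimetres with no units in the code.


translate([434, 434, 412]) cube([406, 430, 27]);
translate([434, 434, 0]) cube([35, 35, 412]);
translate([805, 434, 0]) cube([35, 35, 412]);
translate([434, 829, 0]) cube([35, 35, 412]);
translate([805, 829, 0]) cube([35, 35, 412]);
translate([434, 841, 439]) cube([406, 23, 328]);
translate([434, 434, 609]) cube([34, 407, 34]);
translate([806, 434, 609]) cube([34, 407, 34]);
translate([434, 434, 439]) cube([34, 34, 170]);
translate([806, 434, 439]) cube([34, 34, 170]);


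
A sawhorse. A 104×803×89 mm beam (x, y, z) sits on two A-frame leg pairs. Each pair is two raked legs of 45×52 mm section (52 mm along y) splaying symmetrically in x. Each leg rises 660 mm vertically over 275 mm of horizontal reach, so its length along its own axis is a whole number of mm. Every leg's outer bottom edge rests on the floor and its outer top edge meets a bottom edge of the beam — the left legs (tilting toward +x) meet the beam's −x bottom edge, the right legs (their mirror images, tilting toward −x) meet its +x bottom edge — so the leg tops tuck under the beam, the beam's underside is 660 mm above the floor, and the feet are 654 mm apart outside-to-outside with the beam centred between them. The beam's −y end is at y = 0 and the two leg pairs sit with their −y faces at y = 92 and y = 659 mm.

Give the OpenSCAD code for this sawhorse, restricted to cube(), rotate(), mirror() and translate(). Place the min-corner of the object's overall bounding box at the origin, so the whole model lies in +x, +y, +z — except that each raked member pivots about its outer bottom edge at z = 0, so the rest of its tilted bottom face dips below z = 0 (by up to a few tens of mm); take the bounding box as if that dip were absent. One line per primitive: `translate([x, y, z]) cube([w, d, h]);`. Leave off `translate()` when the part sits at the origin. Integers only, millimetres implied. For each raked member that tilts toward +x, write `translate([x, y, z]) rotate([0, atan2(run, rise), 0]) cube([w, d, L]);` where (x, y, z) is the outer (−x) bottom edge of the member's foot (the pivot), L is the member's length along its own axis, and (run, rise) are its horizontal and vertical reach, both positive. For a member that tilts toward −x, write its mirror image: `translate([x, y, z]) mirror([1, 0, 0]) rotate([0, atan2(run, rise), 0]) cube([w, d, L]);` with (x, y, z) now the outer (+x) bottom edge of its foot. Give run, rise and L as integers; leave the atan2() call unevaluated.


// leg length = √(275² + 660²) = 715
// right-leg outer foot x = 2·275 + 104 = 654
// beam min-corner = (275, 0, 660)
translate([275, 0, 660]) cube([104, 803, 89]);
translate([0, 92, 0]) rotate([0, atan2(275, 660), 0]) cube([45, 52, 715]);
translate([654, 92, 0]) mirror([1, 0, 0]) rotate([0, atan2(275, 660), 0]) cube([45, 52, 715]);
translate([0, 659, 0]) rotate([0, atan2(275, 660), 0]) cube([45, 52, 715]);
translate([654, 659, 0]) mirror([1, 0, 0]) rotate([0, atan2(275, 660), 0]) cube([45, 52, 715]);


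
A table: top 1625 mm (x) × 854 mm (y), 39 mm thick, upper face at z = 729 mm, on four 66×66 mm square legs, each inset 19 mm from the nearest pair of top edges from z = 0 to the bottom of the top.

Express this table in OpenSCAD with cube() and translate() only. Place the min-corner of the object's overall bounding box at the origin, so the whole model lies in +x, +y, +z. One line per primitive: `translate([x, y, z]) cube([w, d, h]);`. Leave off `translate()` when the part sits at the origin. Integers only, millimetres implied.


// leg_h = 729 - 39 = 690
translate([0, 0, 690]) cube([1625, 854, 39]);
translate([19, 19, 0]) cube([66, 66, 690]);
translate([1540, 19, 0]) cube([66, 66, 690]);
translate([19, 769, 0]) cube([66, 66, 690]);
translate([1540, 769, 0]) cube([66, 66, 690]);


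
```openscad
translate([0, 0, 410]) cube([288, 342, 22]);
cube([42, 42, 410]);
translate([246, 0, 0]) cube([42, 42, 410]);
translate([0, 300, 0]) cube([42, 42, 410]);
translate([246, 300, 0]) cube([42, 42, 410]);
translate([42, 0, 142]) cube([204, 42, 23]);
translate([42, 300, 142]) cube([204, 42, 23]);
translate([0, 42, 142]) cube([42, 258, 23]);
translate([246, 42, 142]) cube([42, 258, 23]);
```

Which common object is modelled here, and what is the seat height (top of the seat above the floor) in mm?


A stool. The seat height is 432 mm.

A 288×342×22 slab at z = 410 on four corner posts — a stool. The seat top is 410 + 22 = 432 mm.


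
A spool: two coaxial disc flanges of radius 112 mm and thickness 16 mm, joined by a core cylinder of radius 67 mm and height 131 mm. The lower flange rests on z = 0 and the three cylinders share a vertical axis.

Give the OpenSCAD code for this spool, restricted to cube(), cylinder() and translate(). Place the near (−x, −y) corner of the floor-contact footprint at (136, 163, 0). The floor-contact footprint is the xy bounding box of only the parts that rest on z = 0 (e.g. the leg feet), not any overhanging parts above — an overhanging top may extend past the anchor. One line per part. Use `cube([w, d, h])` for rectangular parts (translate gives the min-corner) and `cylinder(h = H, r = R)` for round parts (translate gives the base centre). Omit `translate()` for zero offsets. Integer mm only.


translate([248, 275, 0]) cylinder(h = 16, r = 112);
translate([248, 275, 16]) cylinder(h = 131, r = 67);
translate([248, 275, 147]) cylinder(h = 16, r = 112);


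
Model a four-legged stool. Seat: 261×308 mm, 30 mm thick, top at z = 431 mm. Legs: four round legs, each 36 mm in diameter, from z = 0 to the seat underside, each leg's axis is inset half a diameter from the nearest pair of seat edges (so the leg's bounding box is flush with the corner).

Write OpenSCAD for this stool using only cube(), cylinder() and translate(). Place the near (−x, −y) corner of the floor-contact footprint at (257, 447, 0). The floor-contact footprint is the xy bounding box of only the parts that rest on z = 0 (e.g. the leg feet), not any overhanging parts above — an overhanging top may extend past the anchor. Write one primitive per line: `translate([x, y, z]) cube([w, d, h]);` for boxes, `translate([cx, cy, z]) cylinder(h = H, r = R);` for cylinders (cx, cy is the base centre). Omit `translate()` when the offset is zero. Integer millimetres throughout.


translate([257, 447, 401]) cube([261, 308, 30]);
translate([275, 465, 0]) cylinder(h = 401, r = 18);
translate([500, 465, 0]) cylinder(h = 401, r = 18);
translate([275, 737, 0]) cylinder(h = 401, r = 18);
translate([500, 737, 0]) cylinder(h = 401, r = 18);


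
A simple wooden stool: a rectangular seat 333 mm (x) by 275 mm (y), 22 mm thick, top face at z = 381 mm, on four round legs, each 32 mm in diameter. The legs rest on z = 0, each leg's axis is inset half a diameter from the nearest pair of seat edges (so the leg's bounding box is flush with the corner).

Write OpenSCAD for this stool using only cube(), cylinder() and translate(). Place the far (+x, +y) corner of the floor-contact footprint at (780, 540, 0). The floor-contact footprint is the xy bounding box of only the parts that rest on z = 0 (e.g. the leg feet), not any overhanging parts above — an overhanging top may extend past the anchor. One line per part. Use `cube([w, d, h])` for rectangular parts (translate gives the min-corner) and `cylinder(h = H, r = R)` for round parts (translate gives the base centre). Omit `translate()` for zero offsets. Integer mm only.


// leg_h = 381 - 22 = 359
translate([447, 265, 359]) cube([333, 275, 22]);
translate([463, 281, 0]) cylinder(h = 359, r = 16);
translate([764, 281, 0]) cylinder(h = 359, r = 16);
translate([463, 524, 0]) cylinder(h = 359, r = 16);
translate([764, 524, 0]) cylinder(h = 359, r = 16);


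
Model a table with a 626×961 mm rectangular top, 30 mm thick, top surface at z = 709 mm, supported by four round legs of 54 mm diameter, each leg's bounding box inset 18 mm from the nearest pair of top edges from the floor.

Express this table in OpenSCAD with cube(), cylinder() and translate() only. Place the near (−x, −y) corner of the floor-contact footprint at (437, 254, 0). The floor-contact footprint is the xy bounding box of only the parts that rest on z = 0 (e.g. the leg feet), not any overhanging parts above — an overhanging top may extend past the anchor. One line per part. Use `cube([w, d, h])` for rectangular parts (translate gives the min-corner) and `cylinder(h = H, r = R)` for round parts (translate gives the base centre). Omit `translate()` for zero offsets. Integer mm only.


translate([419, 236, 679]) cube([626, 961, 30]);
translate([464, 281, 0]) cylinder(h = 679, r = 27);
translate([1000, 281, 0]) cylinder(h = 679, r = 27);
translate([464, 1152, 0]) cylinder(h = 679, r = 27);
translate([1000, 1152, 0]) cylinder(h = 679, r = 27);


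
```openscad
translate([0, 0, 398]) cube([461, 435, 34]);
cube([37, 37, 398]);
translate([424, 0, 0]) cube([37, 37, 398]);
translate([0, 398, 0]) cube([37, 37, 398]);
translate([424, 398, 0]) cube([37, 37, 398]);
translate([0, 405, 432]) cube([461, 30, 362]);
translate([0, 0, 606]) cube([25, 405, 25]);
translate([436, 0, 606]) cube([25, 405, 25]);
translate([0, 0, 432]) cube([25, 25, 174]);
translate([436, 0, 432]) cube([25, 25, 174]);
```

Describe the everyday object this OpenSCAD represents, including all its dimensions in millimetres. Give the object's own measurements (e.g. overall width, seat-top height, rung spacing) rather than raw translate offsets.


A chair. The seat is a 461×435×34 mm slab with its top at z = 432 mm, on four 37×37 mm corner legs (flush with the seat edges, standing on z = 0). A flat backrest 30 mm thick, 362 mm tall, spans the full seat width and rises from the seat top along its +y edge, rear face flush with the rear of the seat. Two armrests of 25×25 mm section run along each side from the seat's front edge to the front of the backrest, top faces 199 mm above the seat top and outer faces flush with the seat's x-edges; a 25×25 mm post under the front of each armrest stands on the seat at the front corner.


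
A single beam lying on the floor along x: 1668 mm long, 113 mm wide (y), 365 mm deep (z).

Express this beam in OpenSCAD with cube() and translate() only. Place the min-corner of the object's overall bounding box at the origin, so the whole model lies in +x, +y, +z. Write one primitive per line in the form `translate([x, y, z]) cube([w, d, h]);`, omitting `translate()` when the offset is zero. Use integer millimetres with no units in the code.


cube([1668, 113, 365]);


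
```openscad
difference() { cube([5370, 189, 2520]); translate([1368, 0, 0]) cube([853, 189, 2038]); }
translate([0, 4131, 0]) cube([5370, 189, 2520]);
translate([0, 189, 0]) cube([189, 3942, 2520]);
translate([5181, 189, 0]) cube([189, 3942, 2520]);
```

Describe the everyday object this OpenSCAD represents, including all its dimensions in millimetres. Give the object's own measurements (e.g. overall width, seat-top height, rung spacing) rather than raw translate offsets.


A single room: four walls, each 2520 mm tall and 189 mm thick, enclosing an outside footprint 5370×4320 mm (x × y), no floor or roof. The front and back walls (−y and +y sides) run the full x-width; the side walls fit between their inner faces. A door opening 853 mm wide and 2038 mm tall is cut through the front wall from the floor up, its −x edge 1368 mm from the wall's −x end.
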